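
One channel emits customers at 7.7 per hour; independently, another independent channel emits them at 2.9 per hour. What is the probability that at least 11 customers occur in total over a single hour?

Independent Poisson processes superpose: combined rate λ = 7.7 + 2.9 = 10.6 per hour.
So μ = 10.6.
P(N ≥ 11) = 1 − P(N ≤ 10) ≈ 0.4916.

0.4916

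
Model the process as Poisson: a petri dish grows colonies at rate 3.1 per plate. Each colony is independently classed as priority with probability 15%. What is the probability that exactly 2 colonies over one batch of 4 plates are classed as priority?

Thinning: the colonies that are classed as priority themselves form a Poisson process with rate 0.15 × 3.1 = 0.465 per plate.
Over the interval, μ = 0.465 × 4 = 1.86 (a batch of 4 plates = 4 plates).
P(N = 2) = e^(−1.86) · 1.86^2/2! ≈ 0.2693.

0.2693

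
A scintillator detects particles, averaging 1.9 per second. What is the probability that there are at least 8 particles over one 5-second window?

Over the interval, μ = 1.9 × 5 = 9.5 (a 5-second window = 5 seconds).
P(N ≥ 8) = 1 − P(N ≤ 7) = 1 − Σ_{j=0}^{7} e^(−μ) μ^j/j! ≈ 0.7313.

0.7313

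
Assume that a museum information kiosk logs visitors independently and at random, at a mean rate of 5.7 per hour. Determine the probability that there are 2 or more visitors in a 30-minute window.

0.7773

Over the interval, μ = 5.7 × 0.5 = 2.85 (a 30-minute window = 0.5 hours).
P(N ≥ 2) = 1 − P(N ≤ 1) = 1 − Σ_{j=0}^{1} e^(−μ) μ^j/j! ≈ 0.7773.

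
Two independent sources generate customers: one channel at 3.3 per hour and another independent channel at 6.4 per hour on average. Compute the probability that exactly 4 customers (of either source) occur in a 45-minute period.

Independent Poisson processes superpose: combined rate λ = 3.3 + 6.4 = 9.7 per hour.
Over the interval, μ = 9.7 × 0.75 = 7.275 (a 45-minute period = 0.75 hours).
P(N = 4) = e^(−7.275) · 7.275^4/4! ≈ 0.0808.

0.0808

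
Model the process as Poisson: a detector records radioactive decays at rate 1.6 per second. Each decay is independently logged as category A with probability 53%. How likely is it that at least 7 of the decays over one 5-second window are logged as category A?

0.1371

Thinning: the decays that are logged as category A themselves form a Poisson process with rate 0.53 × 1.6 = 0.848 per second.
Over the interval, μ = 0.848 × 5 = 4.24 (a 5-second window = 5 seconds).
P(N ≥ 7) = 1 − P(N ≤ 6) ≈ 0.1371.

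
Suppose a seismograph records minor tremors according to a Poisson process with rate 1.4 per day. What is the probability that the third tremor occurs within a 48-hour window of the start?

0.5305

Over the interval, μ = 1.4 × 2 = 2.8 (a 48-hour window = 2 days).
The third arrival falls in the interval iff at least 3 events occur there: P(S_3 ≤ t) = P(N ≥ 3) = 1 − P(N ≤ 2) ≈ 0.5305.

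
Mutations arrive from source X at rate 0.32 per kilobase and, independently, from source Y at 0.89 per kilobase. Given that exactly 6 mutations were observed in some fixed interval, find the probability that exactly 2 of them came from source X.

0.3071

Given the total, each event is independently from source X with probability p = λ_X/(λ_X+λ_Y) = 0.32/1.21 ≈ 0.2645.
So K ~ Binomial(6, 0.32/1.21): P(K = 2) = C(6,2) · (0.32/1.21)^2 · (0.89/1.21)^4 ≈ 0.3071.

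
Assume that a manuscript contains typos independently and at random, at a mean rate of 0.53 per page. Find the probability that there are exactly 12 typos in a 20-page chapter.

0.1047

Over the interval, μ = 0.53 × 20 = 10.6 (a 20-page chapter = 20 pages).
P(N = 12) = e^(−μ) μ^12/12! = e^(−10.6) · 10.6^12/479001600 ≈ 0.1047.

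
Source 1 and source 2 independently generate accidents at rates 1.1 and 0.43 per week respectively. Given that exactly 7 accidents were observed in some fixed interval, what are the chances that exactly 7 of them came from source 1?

Given the total, each event is independently from source 1 with probability p = λ_1/(λ_1+λ_2) = 1.1/1.53 ≈ 0.7190.
So K ~ Binomial(7, 1.1/1.53): P(K = 7) = C(7,7) · (1.1/1.53)^7 · (0.43/1.53)^0 ≈ 0.0993.

0.0993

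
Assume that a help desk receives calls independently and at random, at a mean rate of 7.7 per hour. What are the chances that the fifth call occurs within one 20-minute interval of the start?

Over the interval, μ = 7.7 × 1/3 ≈ 2.56667 (a 20-minute interval = 1/3 hours).
The fifth arrival falls in the interval iff at least 5 events occur there: P(S_5 ≤ t) = P(N ≥ 5) = 1 − P(N ≤ 4) ≈ 0.1179.

0.1179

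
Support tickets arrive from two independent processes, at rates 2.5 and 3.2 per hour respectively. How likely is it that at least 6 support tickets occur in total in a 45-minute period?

0.2592

Independent Poisson processes superpose: combined rate λ = 2.5 + 3.2 = 5.7 per hour.
Over the interval, μ = 5.7 × 0.75 = 4.275 (a 45-minute period = 0.75 hours).
P(N ≥ 6) = 1 − P(N ≤ 5) ≈ 0.2592.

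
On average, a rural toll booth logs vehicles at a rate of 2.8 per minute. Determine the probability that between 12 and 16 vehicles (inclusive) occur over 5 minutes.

Over the interval, μ = 2.8 × 5 = 14 (5 minutes).
P(12 ≤ N ≤ 16) = Σ_{j=12}^{16} e^(−14) · 14^j/j! ≈ 0.4959.

0.4959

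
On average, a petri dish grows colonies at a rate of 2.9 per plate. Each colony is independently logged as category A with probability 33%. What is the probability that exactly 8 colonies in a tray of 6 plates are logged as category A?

Thinning: the colonies that are logged as category A themselves form a Poisson process with rate 0.33 × 2.9 = 0.957 per plate.
Over the interval, μ = 0.957 × 6 = 5.742 (a tray of 6 plates = 6 plates).
P(N = 8) = e^(−5.742) · 5.742^8/8! ≈ 0.0940.

0.0940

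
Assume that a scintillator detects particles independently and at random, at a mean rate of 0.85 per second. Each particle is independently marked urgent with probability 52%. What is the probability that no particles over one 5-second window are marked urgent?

0.1097

Thinning: the particles that are marked urgent themselves form a Poisson process with rate 0.52 × 0.85 = 0.442 per second.
Over the interval, μ = 0.442 × 5 = 2.21 (a 5-second window = 5 seconds).
P(N = 0) = e^(−2.21) · 2.21^0/0! ≈ 0.1097.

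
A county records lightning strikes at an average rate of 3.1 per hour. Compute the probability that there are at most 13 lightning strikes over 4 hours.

Over the interval, μ = 3.1 × 4 = 12.4 (4 hours).
P(N ≤ 13) = Σ_{j=0}^{13} e^(−μ) μ^j/j! ≈ 0.6387.

0.6387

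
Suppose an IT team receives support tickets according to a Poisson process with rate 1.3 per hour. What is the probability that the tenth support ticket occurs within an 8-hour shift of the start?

0.5910

Over the interval, μ = 1.3 × 8 = 10.4 (an 8-hour shift = 8 hours).
The tenth arrival falls in the interval iff at least 10 events occur there: P(S_10 ≤ t) = P(N ≥ 10) = 1 − P(N ≤ 9) ≈ 0.5910.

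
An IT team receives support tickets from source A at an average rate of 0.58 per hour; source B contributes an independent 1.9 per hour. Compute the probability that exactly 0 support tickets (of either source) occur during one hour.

0.0837

Independent Poisson processes superpose: combined rate λ = 0.58 + 1.9 = 2.48 per hour.
So μ = 2.48.
P(N = 0) = e^(−2.48) · 2.48^0/0! ≈ 0.0837.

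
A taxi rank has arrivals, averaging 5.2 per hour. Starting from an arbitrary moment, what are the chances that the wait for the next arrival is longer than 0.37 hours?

0.1460

The wait for the next event is exponential with rate λ = 5.2 per hour.
P(T > 0.37) = e^(−λt) = e^(−5.2 × 0.37) = e^(−1.924) ≈ 0.1460.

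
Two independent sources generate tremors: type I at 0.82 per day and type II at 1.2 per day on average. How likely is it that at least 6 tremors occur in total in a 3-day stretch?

Independent Poisson processes superpose: combined rate λ = 0.82 + 1.2 = 2.02 per day.
Over the interval, μ = 2.02 × 3 = 6.06 (a 3-day stretch = 3 days).
P(N ≥ 6) = 1 − P(N ≤ 5) ≈ 0.5639.

0.5639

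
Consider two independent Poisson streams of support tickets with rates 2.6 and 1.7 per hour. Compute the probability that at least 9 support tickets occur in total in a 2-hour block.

Independent Poisson processes superpose: combined rate λ = 2.6 + 1.7 = 4.3 per hour.
Over the interval, μ = 4.3 × 2 = 8.6 (a 2-hour block = 2 hours).
P(N ≥ 9) = 1 − P(N ≤ 8) ≈ 0.4906.

0.4906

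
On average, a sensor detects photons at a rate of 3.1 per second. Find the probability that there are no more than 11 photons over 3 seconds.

0.7730

Over the interval, μ = 3.1 × 3 = 9.3 (3 seconds).
P(N ≤ 11) = Σ_{j=0}^{11} e^(−μ) μ^j/j! ≈ 0.7730.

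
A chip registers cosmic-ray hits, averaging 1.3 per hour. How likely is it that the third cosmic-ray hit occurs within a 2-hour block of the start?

0.4816

Over the interval, μ = 1.3 × 2 = 2.6 (a 2-hour block = 2 hours).
The third arrival falls in the interval iff at least 3 events occur there: P(S_3 ≤ t) = P(N ≥ 3) = 1 − P(N ≤ 2) ≈ 0.4816.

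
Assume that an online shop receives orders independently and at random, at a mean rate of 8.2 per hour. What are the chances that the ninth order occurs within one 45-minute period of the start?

Over the interval, μ = 8.2 × 0.75 = 6.15 (a 45-minute period = 0.75 hours).
The ninth arrival falls in the interval iff at least 9 events occur there: P(S_9 ≤ t) = P(N ≥ 9) = 1 − P(N ≤ 8) ≈ 0.1686.

0.1686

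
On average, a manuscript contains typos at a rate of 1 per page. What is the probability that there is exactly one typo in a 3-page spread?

0.1494

Over the interval, μ = 1 × 3 = 3 (a 3-page spread = 3 pages).
P(N = 1) = e^(−μ) μ^1/1! = e^(−3) · 3^1/1 ≈ 0.1494.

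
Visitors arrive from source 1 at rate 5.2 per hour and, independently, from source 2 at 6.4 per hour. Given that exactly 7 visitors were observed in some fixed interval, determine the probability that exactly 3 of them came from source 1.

Given the total, each event is independently from source 1 with probability p = λ_1/(λ_1+λ_2) = 5.2/11.6 ≈ 0.4483.
So K ~ Binomial(7, 5.2/11.6): P(K = 3) = C(7,3) · (5.2/11.6)^3 · (6.4/11.6)^4 ≈ 0.2921.

0.2921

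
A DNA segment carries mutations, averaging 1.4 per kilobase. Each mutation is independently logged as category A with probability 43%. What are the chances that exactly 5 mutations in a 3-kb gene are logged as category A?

0.0263

Thinning: the mutations that are logged as category A themselves form a Poisson process with rate 0.43 × 1.4 = 0.602 per kilobase.
Over the interval, μ = 0.602 × 3 = 1.806 (a 3-kb gene = 3 kilobases).
P(N = 5) = e^(−1.806) · 1.806^5/5! ≈ 0.0263.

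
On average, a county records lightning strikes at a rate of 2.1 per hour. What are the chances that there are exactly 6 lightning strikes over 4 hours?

Over the interval, μ = 2.1 × 4 = 8.4 (4 hours).
P(N = 6) = e^(−μ) μ^6/6! = e^(−8.4) · 8.4^6/720 ≈ 0.1097.

0.1097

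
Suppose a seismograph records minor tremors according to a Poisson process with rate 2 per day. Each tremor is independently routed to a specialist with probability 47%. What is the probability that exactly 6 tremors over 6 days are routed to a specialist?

Thinning: the tremors that are routed to a specialist themselves form a Poisson process with rate 0.47 × 2 = 0.94 per day.
Over the interval, μ = 0.94 × 6 = 5.64 (6 days).
P(N = 6) = e^(−5.64) · 5.64^6/6! ≈ 0.1588.

0.1588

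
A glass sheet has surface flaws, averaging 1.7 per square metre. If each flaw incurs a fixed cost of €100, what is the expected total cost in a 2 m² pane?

E[N] = 1.7 × 2 = 3.4 (a 2 m² pane = 2 square metres); E[cost] = 3.4 × €100 = €340.

€340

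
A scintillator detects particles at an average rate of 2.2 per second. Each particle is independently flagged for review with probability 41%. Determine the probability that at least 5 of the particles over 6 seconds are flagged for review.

Thinning: the particles that are flagged for review themselves form a Poisson process with rate 0.41 × 2.2 = 0.902 per second.
Over the interval, μ = 0.902 × 6 = 5.412 (6 seconds).
P(N ≥ 5) = 1 − P(N ≤ 4) ≈ 0.6286.

0.6286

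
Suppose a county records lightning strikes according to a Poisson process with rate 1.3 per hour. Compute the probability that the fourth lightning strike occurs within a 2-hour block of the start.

0.2640

Over the interval, μ = 1.3 × 2 = 2.6 (a 2-hour block = 2 hours).
The fourth arrival falls in the interval iff at least 4 events occur there: P(S_4 ≤ t) = P(N ≥ 4) = 1 − P(N ≤ 3) ≈ 0.2640.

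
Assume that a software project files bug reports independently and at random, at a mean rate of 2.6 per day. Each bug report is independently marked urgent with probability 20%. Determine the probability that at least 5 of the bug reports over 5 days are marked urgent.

0.1226

Thinning: the bug reports that are marked urgent themselves form a Poisson process with rate 0.2 × 2.6 = 0.52 per day.
Over the interval, μ = 0.52 × 5 = 2.6 (5 days).
P(N ≥ 5) = 1 − P(N ≤ 4) ≈ 0.1226.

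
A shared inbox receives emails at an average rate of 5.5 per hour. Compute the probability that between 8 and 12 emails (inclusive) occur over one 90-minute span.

Over the interval, μ = 5.5 × 1.5 = 8.25 (a 90-minute span = 1.5 hours).
P(8 ≤ N ≤ 12) = Σ_{j=8}^{12} e^(−8.25) · 8.25^j/j! ≈ 0.5048.

0.5048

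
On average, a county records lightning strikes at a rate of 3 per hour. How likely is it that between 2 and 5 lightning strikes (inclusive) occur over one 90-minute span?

Over the interval, μ = 3 × 1.5 = 4.5 (a 90-minute span = 1.5 hours).
P(2 ≤ N ≤ 5) = Σ_{j=2}^{5} e^(−4.5) · 4.5^j/j! ≈ 0.6418.

0.6418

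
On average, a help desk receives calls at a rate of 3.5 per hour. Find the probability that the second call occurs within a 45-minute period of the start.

Over the interval, μ = 3.5 × 0.75 = 2.625 (a 45-minute period = 0.75 hours).
The second arrival falls in the interval iff at least 2 events occur there: P(S_2 ≤ t) = P(N ≥ 2) = 1 − P(N ≤ 1) ≈ 0.7374.

0.7374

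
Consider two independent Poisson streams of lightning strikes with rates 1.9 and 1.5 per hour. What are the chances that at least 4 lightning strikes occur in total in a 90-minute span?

Independent Poisson processes superpose: combined rate λ = 1.9 + 1.5 = 3.4 per hour.
Over the interval, μ = 3.4 × 1.5 = 5.1 (a 90-minute span = 1.5 hours).
P(N ≥ 4) = 1 − P(N ≤ 3) ≈ 0.7487.

0.7487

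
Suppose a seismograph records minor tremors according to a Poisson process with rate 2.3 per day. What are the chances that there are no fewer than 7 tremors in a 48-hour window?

0.1820

Over the interval, μ = 2.3 × 2 = 4.6 (a 48-hour window = 2 days).
P(N ≥ 7) = 1 − P(N ≤ 6) = 1 − Σ_{j=0}^{6} e^(−μ) μ^j/j! ≈ 0.1820.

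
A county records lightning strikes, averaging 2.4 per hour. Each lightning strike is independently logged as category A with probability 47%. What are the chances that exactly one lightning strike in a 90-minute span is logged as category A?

Thinning: the lightning strikes that are logged as category A themselves form a Poisson process with rate 0.47 × 2.4 = 1.128 per hour.
Over the interval, μ = 1.128 × 1.5 = 1.692 (a 90-minute span = 1.5 hours).
P(N = 1) = e^(−1.692) · 1.692^1/1! ≈ 0.3116.

0.3116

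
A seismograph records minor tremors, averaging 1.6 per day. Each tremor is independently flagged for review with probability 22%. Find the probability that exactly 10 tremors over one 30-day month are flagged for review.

Thinning: the tremors that are flagged for review themselves form a Poisson process with rate 0.22 × 1.6 = 0.352 per day.
Over the interval, μ = 0.352 × 30 = 10.56 (a 30-day month = 30 days).
P(N = 10) = e^(−10.56) · 10.56^10/10! ≈ 0.1232.

0.1232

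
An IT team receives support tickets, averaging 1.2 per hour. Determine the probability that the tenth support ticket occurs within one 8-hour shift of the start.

0.4911

Over the interval, μ = 1.2 × 8 = 9.6 (an 8-hour shift = 8 hours).
The tenth arrival falls in the interval iff at least 10 events occur there: P(S_10 ≤ t) = P(N ≥ 10) = 1 − P(N ≤ 9) ≈ 0.4911.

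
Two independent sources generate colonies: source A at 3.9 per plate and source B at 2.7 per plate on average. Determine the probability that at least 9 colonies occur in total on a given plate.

Independent Poisson processes superpose: combined rate λ = 3.9 + 2.7 = 6.6 per plate.
So μ = 6.6.
P(N ≥ 9) = 1 − P(N ≤ 8) ≈ 0.2204.

0.2204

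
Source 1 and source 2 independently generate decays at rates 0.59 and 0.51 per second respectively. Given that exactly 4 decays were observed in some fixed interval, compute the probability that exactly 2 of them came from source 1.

0.3710

Given the total, each event is independently from source 1 with probability p = λ_1/(λ_1+λ_2) = 0.59/1.1 ≈ 0.5364.
So K ~ Binomial(4, 0.59/1.1): P(K = 2) = C(4,2) · (0.59/1.1)^2 · (0.51/1.1)^2 ≈ 0.3710.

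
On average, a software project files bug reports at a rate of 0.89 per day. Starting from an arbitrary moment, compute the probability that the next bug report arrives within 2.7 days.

Inter-arrival times are exponential with rate λ = 0.89 per day.
P(T ≤ 2.7) = 1 − e^(−λt) = 1 − e^(−0.89 × 2.7) = 1 − e^(−2.403) ≈ 0.9096.

0.9096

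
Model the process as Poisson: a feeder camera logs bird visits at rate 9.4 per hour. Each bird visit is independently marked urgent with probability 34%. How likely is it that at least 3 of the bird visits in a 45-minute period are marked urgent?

0.4295

Thinning: the bird visits that are marked urgent themselves form a Poisson process with rate 0.34 × 9.4 = 3.196 per hour.
Over the interval, μ = 3.196 × 0.75 = 2.397 (a 45-minute period = 0.75 hours).
P(N ≥ 3) = 1 − P(N ≤ 2) ≈ 0.4295.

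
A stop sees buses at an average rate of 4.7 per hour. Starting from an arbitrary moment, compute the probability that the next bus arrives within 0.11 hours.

0.4037

Inter-arrival times are exponential with rate λ = 4.7 per hour.
P(T ≤ 0.11) = 1 − e^(−λt) = 1 − e^(−4.7 × 0.11) = 1 − e^(−0.517) ≈ 0.4037.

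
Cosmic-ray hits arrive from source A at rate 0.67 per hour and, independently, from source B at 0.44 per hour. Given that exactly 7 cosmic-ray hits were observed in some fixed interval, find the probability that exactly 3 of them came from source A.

Given the total, each event is independently from source A with probability p = λ_A/(λ_A+λ_B) = 0.67/1.11 ≈ 0.6036.
So K ~ Binomial(7, 0.67/1.11): P(K = 3) = C(7,3) · (0.67/1.11)^3 · (0.44/1.11)^4 ≈ 0.1900.

0.1900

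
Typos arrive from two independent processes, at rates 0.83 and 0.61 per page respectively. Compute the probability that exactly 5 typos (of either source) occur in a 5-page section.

0.1204

Independent Poisson processes superpose: combined rate λ = 0.83 + 0.61 = 1.44 per page.
Over the interval, μ = 1.44 × 5 = 7.2 (a 5-page section = 5 pages).
P(N = 5) = e^(−7.2) · 7.2^5/5! ≈ 0.1204.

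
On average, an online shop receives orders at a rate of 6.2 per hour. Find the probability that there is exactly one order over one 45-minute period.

0.0445

Over the interval, μ = 6.2 × 0.75 = 4.65 (a 45-minute period = 0.75 hours).
P(N = 1) = e^(−μ) μ^1/1! = e^(−4.65) · 4.65^1/1 ≈ 0.0445.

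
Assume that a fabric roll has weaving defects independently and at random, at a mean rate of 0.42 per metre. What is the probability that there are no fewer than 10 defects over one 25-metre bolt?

0.6029

Over the interval, μ = 0.42 × 25 = 10.5 (a 25-metre bolt = 25 metres).
P(N ≥ 10) = 1 − P(N ≤ 9) = 1 − Σ_{j=0}^{9} e^(−μ) μ^j/j! ≈ 0.6029.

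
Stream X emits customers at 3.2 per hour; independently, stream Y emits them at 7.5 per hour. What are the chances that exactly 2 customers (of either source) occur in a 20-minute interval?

Independent Poisson processes superpose: combined rate λ = 3.2 + 7.5 = 10.7 per hour.
Over the interval, μ = 10.7 × 1/3 ≈ 3.56667 (a 20-minute interval = 1/3 hours).
P(N = 2) = e^(−3.56667) · 3.56667^2/2! ≈ 0.1797.

0.1797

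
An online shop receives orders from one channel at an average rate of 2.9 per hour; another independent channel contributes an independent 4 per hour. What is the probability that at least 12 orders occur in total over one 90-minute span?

Independent Poisson processes superpose: combined rate λ = 2.9 + 4 = 6.9 per hour.
Over the interval, μ = 6.9 × 1.5 = 10.35 (a 90-minute span = 1.5 hours).
P(N ≥ 12) = 1 − P(N ≤ 11) ≈ 0.3436.

0.3436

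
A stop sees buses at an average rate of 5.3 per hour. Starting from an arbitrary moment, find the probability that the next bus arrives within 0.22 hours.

Inter-arrival times are exponential with rate λ = 5.3 per hour.
P(T ≤ 0.22) = 1 − e^(−λt) = 1 − e^(−5.3 × 0.22) = 1 − e^(−1.166) ≈ 0.6884.

0.6884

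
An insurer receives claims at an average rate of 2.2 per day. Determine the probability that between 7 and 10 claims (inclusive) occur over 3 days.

0.4166

Over the interval, μ = 2.2 × 3 = 6.6 (3 days).
P(7 ≤ N ≤ 10) = Σ_{j=7}^{10} e^(−6.6) · 6.6^j/j! ≈ 0.4166.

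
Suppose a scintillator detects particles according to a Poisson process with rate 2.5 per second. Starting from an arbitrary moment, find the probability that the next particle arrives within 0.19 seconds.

Inter-arrival times are exponential with rate λ = 2.5 per second.
P(T ≤ 0.19) = 1 − e^(−λt) = 1 − e^(−2.5 × 0.19) = 1 − e^(−0.475) ≈ 0.3781.

0.3781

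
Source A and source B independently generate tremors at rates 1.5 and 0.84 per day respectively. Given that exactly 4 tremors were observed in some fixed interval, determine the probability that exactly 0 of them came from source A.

Given the total, each event is independently from source A with probability p = λ_A/(λ_A+λ_B) = 1.5/2.34 ≈ 0.6410.
So K ~ Binomial(4, 1.5/2.34): P(K = 0) = C(4,0) · (1.5/2.34)^0 · (0.84/2.34)^4 ≈ 0.0166.

0.0166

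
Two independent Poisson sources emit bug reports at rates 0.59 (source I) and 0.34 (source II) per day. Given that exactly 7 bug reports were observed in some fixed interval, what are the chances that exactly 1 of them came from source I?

Given the total, each event is independently from source I with probability p = λ_I/(λ_I+λ_II) = 0.59/0.93 ≈ 0.6344.
So K ~ Binomial(7, 0.59/0.93): P(K = 1) = C(7,1) · (0.59/0.93)^1 · (0.34/0.93)^6 ≈ 0.0106.

0.0106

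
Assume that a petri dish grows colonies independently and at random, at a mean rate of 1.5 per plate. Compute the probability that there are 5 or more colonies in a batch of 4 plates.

0.7149

Over the interval, μ = 1.5 × 4 = 6 (a batch of 4 plates = 4 plates).
P(N ≥ 5) = 1 − P(N ≤ 4) = 1 − Σ_{j=0}^{4} e^(−μ) μ^j/j! ≈ 0.7149.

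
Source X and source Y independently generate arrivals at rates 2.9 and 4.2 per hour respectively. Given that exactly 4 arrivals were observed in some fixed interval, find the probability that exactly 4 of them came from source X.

Given the total, each event is independently from source X with probability p = λ_X/(λ_X+λ_Y) = 2.9/7.1 ≈ 0.4085.
So K ~ Binomial(4, 2.9/7.1): P(K = 4) = C(4,4) · (2.9/7.1)^4 · (4.2/7.1)^0 ≈ 0.0278.

0.0278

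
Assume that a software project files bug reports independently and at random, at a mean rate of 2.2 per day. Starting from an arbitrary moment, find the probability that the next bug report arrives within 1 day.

0.8892

Inter-arrival times are exponential with rate λ = 2.2 per day.
P(T ≤ 1) = 1 − e^(−λt) = 1 − e^(−2.2 × 1) = 1 − e^(−2.2) ≈ 0.8892.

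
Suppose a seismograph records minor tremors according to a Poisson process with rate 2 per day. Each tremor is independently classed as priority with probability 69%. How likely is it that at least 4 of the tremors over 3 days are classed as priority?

Thinning: the tremors that are classed as priority themselves form a Poisson process with rate 0.69 × 2 = 1.38 per day.
Over the interval, μ = 1.38 × 3 = 4.14 (3 days).
P(N ≥ 4) = 1 − P(N ≤ 3) ≈ 0.5934.

0.5934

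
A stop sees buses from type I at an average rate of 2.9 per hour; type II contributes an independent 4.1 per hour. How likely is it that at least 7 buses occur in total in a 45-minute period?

0.2752

Independent Poisson processes superpose: combined rate λ = 2.9 + 4.1 = 7 per hour.
Over the interval, μ = 7 × 0.75 = 5.25 (a 45-minute period = 0.75 hours).
P(N ≥ 7) = 1 − P(N ≤ 6) ≈ 0.2752.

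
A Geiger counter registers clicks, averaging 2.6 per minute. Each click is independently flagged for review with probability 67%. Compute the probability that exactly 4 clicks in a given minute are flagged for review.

0.0672

Thinning: the clicks that are flagged for review themselves form a Poisson process with rate 0.67 × 2.6 = 1.742 per minute.
So μ = 1.742.
P(N = 4) = e^(−1.742) · 1.742^4/4! ≈ 0.0672.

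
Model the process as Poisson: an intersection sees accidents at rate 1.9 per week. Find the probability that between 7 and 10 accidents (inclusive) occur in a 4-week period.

Over the interval, μ = 1.9 × 4 = 7.6 (a 4-week period = 4 weeks).
P(7 ≤ N ≤ 10) = Σ_{j=7}^{10} e^(−7.6) · 7.6^j/j! ≈ 0.4889.

0.4889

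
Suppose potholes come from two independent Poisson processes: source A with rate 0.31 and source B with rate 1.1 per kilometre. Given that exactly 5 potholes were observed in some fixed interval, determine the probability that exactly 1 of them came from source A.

Given the total, each event is independently from source A with probability p = λ_A/(λ_A+λ_B) = 0.31/1.41 ≈ 0.2199.
So K ~ Binomial(5, 0.31/1.41): P(K = 1) = C(5,1) · (0.31/1.41)^1 · (1.1/1.41)^4 ≈ 0.4072.

0.4072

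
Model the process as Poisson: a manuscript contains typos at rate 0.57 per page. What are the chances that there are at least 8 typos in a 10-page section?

0.2159

Over the interval, μ = 0.57 × 10 = 5.7 (a 10-page section = 10 pages).
P(N ≥ 8) = 1 − P(N ≤ 7) = 1 − Σ_{j=0}^{7} e^(−μ) μ^j/j! ≈ 0.2159.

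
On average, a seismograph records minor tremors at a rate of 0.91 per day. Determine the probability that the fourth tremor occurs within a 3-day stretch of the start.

0.2925

Over the interval, μ = 0.91 × 3 = 2.73 (a 3-day stretch = 3 days).
The fourth arrival falls in the interval iff at least 4 events occur there: P(S_4 ≤ t) = P(N ≥ 4) = 1 − P(N ≤ 3) ≈ 0.2925.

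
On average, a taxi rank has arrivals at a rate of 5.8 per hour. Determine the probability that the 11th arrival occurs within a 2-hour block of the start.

0.6095

Over the interval, μ = 5.8 × 2 = 11.6 (a 2-hour block = 2 hours).
The 11th arrival falls in the interval iff at least 11 events occur there: P(S_11 ≤ t) = P(N ≥ 11) = 1 − P(N ≤ 10) ≈ 0.6095.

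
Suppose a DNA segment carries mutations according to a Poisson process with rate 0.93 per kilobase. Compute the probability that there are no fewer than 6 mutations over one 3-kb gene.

Over the interval, μ = 0.93 × 3 = 2.79 (a 3-kb gene = 3 kilobases).
P(N ≥ 6) = 1 − P(N ≤ 5) = 1 − Σ_{j=0}^{5} e^(−μ) μ^j/j! ≈ 0.0642.

0.0642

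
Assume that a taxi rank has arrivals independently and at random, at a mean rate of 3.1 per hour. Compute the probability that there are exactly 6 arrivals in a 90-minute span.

Over the interval, μ = 3.1 × 1.5 = 4.65 (a 90-minute span = 1.5 hours).
P(N = 6) = e^(−μ) μ^6/6! = e^(−4.65) · 4.65^6/720 ≈ 0.1343.

0.1343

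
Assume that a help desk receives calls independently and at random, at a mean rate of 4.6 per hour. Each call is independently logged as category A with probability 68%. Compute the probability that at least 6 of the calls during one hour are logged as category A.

Thinning: the calls that are logged as category A themselves form a Poisson process with rate 0.68 × 4.6 = 3.128 per hour.
So μ = 3.128.
P(N ≥ 6) = 1 − P(N ≤ 5) ≈ 0.0974.

0.0974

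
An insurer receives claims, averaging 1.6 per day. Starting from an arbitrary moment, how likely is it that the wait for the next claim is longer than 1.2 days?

The wait for the next event is exponential with rate λ = 1.6 per day.
P(T > 1.2) = e^(−λt) = e^(−1.6 × 1.2) = e^(−1.92) ≈ 0.1466.

0.1466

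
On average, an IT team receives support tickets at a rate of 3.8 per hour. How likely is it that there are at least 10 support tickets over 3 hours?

Over the interval, μ = 3.8 × 3 = 11.4 (3 hours).
P(N ≥ 10) = 1 − P(N ≤ 9) = 1 − Σ_{j=0}^{9} e^(−μ) μ^j/j! ≈ 0.7013.

0.7013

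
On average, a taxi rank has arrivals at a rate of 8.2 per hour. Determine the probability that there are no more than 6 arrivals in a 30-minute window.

0.8786

Over the interval, μ = 8.2 × 0.5 = 4.1 (a 30-minute window = 0.5 hours).
P(N ≤ 6) = Σ_{j=0}^{6} e^(−μ) μ^j/j! ≈ 0.8786.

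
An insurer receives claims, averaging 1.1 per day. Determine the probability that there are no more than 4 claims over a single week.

Over the interval, μ = 1.1 × 7 = 7.7 (a week = 7 days).
P(N ≤ 4) = Σ_{j=0}^{4} e^(−μ) μ^j/j! ≈ 0.1181.

0.1181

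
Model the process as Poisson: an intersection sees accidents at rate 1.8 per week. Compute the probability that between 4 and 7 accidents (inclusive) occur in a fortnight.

0.4540

Over the interval, μ = 1.8 × 2 = 3.6 (a fortnight = 2 weeks).
P(4 ≤ N ≤ 7) = Σ_{j=4}^{7} e^(−3.6) · 3.6^j/j! ≈ 0.4540.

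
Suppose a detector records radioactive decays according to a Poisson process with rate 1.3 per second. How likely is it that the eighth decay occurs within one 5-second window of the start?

Over the interval, μ = 1.3 × 5 = 6.5 (a 5-second window = 5 seconds).
The eighth arrival falls in the interval iff at least 8 events occur there: P(S_8 ≤ t) = P(N ≥ 8) = 1 − P(N ≤ 7) ≈ 0.3272.

0.3272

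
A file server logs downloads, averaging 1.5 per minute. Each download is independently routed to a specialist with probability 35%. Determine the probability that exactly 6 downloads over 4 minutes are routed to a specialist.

Thinning: the downloads that are routed to a specialist themselves form a Poisson process with rate 0.35 × 1.5 = 0.525 per minute.
Over the interval, μ = 0.525 × 4 = 2.1 (4 minutes).
P(N = 6) = e^(−2.1) · 2.1^6/6! ≈ 0.0146.

0.0146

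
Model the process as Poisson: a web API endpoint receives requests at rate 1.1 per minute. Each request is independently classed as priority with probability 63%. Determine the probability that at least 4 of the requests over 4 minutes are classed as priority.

Thinning: the requests that are classed as priority themselves form a Poisson process with rate 0.63 × 1.1 = 0.693 per minute.
Over the interval, μ = 0.693 × 4 = 2.772 (4 minutes).
P(N ≥ 4) = 1 − P(N ≤ 3) ≈ 0.3018.

0.3018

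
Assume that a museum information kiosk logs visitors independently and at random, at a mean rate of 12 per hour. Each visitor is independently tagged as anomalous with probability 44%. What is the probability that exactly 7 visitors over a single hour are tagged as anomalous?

Thinning: the visitors that are tagged as anomalous themselves form a Poisson process with rate 0.44 × 12 = 5.28 per hour.
So μ = 5.28.
P(N = 7) = e^(−5.28) · 5.28^7/7! ≈ 0.1156.

0.1156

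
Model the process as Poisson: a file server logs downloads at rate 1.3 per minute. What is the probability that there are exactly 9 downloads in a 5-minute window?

Over the interval, μ = 1.3 × 5 = 6.5 (a 5-minute window = 5 minutes).
P(N = 9) = e^(−μ) μ^9/9! = e^(−6.5) · 6.5^9/362880 ≈ 0.0858.

0.0858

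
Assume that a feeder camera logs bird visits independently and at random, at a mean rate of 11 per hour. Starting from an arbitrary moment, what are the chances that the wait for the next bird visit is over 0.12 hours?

0.2671

The wait for the next event is exponential with rate λ = 11 per hour.
P(T > 0.12) = e^(−λt) = e^(−11 × 0.12) = e^(−1.32) ≈ 0.2671.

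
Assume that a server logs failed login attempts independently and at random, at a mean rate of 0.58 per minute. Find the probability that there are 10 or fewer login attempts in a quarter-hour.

Over the interval, μ = 0.58 × 15 = 8.7 (a quarter-hour = 15 minutes).
P(N ≤ 10) = Σ_{j=0}^{10} e^(−μ) μ^j/j! ≈ 0.7409.

0.7409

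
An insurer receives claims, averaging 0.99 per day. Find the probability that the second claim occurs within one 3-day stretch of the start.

0.7963

Over the interval, μ = 0.99 × 3 = 2.97 (a 3-day stretch = 3 days).
The second arrival falls in the interval iff at least 2 events occur there: P(S_2 ≤ t) = P(N ≥ 2) = 1 − P(N ≤ 1) ≈ 0.7963.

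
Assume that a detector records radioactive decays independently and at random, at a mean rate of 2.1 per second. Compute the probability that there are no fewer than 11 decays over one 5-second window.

Over the interval, μ = 2.1 × 5 = 10.5 (a 5-second window = 5 seconds).
P(N ≥ 11) = 1 − P(N ≤ 10) = 1 − Σ_{j=0}^{10} e^(−μ) μ^j/j! ≈ 0.4793.

0.4793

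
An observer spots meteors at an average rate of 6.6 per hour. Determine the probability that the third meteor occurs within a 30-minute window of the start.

Over the interval, μ = 6.6 × 0.5 = 3.3 (a 30-minute window = 0.5 hours).
The third arrival falls in the interval iff at least 3 events occur there: P(S_3 ≤ t) = P(N ≥ 3) = 1 − P(N ≤ 2) ≈ 0.6406.

0.6406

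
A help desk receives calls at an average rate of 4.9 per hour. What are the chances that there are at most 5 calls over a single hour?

0.6335

With mean μ = 4.9 per hour,
P(N ≤ 5) = Σ_{j=0}^{5} e^(−μ) μ^j/j! ≈ 0.6335.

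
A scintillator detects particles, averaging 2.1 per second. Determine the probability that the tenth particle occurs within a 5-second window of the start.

Over the interval, μ = 2.1 × 5 = 10.5 (a 5-second window = 5 seconds).
The tenth arrival falls in the interval iff at least 10 events occur there: P(S_10 ≤ t) = P(N ≥ 10) = 1 − P(N ≤ 9) ≈ 0.6029.

0.6029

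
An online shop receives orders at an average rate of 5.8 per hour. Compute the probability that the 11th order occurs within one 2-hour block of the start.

Over the interval, μ = 5.8 × 2 = 11.6 (a 2-hour block = 2 hours).
The 11th arrival falls in the interval iff at least 11 events occur there: P(S_11 ≤ t) = P(N ≥ 11) = 1 − P(N ≤ 10) ≈ 0.6095.

0.6095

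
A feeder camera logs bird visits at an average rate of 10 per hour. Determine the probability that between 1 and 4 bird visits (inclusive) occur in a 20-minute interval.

0.7208

Over the interval, μ = 10 × 1/3 ≈ 3.33333 (a 20-minute interval = 1/3 hours).
P(1 ≤ N ≤ 4) = Σ_{j=1}^{4} e^(−3.33333) · 3.33333^j/j! ≈ 0.7208.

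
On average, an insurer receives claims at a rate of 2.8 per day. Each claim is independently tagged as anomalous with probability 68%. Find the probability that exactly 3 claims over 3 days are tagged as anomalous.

Thinning: the claims that are tagged as anomalous themselves form a Poisson process with rate 0.68 × 2.8 = 1.904 per day.
Over the interval, μ = 1.904 × 3 = 5.712 (3 days).
P(N = 3) = e^(−5.712) · 5.712^3/3! ≈ 0.1027.

0.1027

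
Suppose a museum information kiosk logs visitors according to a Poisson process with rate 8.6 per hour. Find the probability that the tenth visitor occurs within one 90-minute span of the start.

0.8275

Over the interval, μ = 8.6 × 1.5 = 12.9 (a 90-minute span = 1.5 hours).
The tenth arrival falls in the interval iff at least 10 events occur there: P(S_10 ≤ t) = P(N ≥ 10) = 1 − P(N ≤ 9) ≈ 0.8275.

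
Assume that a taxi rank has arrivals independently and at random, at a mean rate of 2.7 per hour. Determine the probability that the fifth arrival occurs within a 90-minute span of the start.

Over the interval, μ = 2.7 × 1.5 = 4.05 (a 90-minute span = 1.5 hours).
The fifth arrival falls in the interval iff at least 5 events occur there: P(S_5 ≤ t) = P(N ≥ 5) = 1 − P(N ≤ 4) ≈ 0.3809.

0.3809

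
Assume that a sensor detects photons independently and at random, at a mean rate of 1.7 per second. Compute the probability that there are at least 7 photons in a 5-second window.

0.7438

Over the interval, μ = 1.7 × 5 = 8.5 (a 5-second window = 5 seconds).
P(N ≥ 7) = 1 − P(N ≤ 6) = 1 − Σ_{j=0}^{6} e^(−μ) μ^j/j! ≈ 0.7438.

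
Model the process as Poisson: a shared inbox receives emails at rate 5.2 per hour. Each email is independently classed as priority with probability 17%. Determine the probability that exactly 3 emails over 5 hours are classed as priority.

0.1732

Thinning: the emails that are classed as priority themselves form a Poisson process with rate 0.17 × 5.2 = 0.884 per hour.
Over the interval, μ = 0.884 × 5 = 4.42 (5 hours).
P(N = 3) = e^(−4.42) · 4.42^3/3! ≈ 0.1732.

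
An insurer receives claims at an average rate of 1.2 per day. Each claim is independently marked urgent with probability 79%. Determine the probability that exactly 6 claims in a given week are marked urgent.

Thinning: the claims that are marked urgent themselves form a Poisson process with rate 0.79 × 1.2 = 0.948 per day.
Over the interval, μ = 0.948 × 7 = 6.636 (a week = 7 days).
P(N = 6) = e^(−6.636) · 6.636^6/6! ≈ 0.1556.

0.1556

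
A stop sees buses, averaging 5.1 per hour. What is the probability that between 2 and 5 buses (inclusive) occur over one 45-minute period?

Over the interval, μ = 5.1 × 0.75 = 3.825 (a 45-minute period = 0.75 hours).
P(2 ≤ N ≤ 5) = Σ_{j=2}^{5} e^(−3.825) · 3.825^j/j! ≈ 0.7066.

0.7066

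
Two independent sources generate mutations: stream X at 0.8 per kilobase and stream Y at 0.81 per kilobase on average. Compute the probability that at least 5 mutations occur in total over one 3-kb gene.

Independent Poisson processes superpose: combined rate λ = 0.8 + 0.81 = 1.61 per kilobase.
Over the interval, μ = 1.61 × 3 = 4.83 (a 3-kb gene = 3 kilobases).
P(N ≥ 5) = 1 − P(N ≤ 4) ≈ 0.5292.

0.5292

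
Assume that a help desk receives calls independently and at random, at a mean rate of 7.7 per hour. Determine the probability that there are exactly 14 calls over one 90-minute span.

Over the interval, μ = 7.7 × 1.5 = 11.55 (a 90-minute span = 1.5 hours).
P(N = 14) = e^(−μ) μ^14/14! = e^(−11.55) · 11.55^14/87178291200 ≈ 0.0831.

0.0831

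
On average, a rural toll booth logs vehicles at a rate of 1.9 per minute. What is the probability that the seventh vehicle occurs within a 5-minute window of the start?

Over the interval, μ = 1.9 × 5 = 9.5 (a 5-minute window = 5 minutes).
The seventh arrival falls in the interval iff at least 7 events occur there: P(S_7 ≤ t) = P(N ≥ 7) = 1 − P(N ≤ 6) ≈ 0.8351.

0.8351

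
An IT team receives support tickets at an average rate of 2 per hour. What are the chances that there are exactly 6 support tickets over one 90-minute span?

Over the interval, μ = 2 × 1.5 = 3 (a 90-minute span = 1.5 hours).
P(N = 6) = e^(−μ) μ^6/6! = e^(−3) · 3^6/720 ≈ 0.0504.

0.0504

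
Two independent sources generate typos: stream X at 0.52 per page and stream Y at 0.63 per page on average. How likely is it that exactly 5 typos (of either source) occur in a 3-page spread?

0.1293

Independent Poisson processes superpose: combined rate λ = 0.52 + 0.63 = 1.15 per page.
Over the interval, μ = 1.15 × 3 = 3.45 (a 3-page spread = 3 pages).
P(N = 5) = e^(−3.45) · 3.45^5/5! ≈ 0.1293.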